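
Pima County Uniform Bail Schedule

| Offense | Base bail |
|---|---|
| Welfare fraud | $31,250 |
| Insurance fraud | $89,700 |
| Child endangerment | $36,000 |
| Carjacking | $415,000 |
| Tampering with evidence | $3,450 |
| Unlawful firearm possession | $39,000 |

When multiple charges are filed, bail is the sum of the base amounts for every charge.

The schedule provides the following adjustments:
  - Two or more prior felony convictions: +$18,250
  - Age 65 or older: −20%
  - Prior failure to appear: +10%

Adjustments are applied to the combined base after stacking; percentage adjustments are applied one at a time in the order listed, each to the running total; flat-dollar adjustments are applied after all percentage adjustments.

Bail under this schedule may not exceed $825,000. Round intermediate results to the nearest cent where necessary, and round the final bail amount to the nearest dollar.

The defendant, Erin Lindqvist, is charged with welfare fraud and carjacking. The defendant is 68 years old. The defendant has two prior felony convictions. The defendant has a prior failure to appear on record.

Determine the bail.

$410,950

Base amounts from the schedule: welfare fraud $31,250; carjacking $415,000.
Stacking rule: sum of all bases. $31,250 + $415,000 = $446,250.
Age 65 or older (−20%): $446,250 × 0.8 = $357,000.
Prior failure to appear (+10%): $357,000 × 1.1 = $392,700.
Two or more prior felony convictions (+$18,250 flat): $392,700 + $18,250 = $410,950.
$410,950 is within the $825,000 maximum.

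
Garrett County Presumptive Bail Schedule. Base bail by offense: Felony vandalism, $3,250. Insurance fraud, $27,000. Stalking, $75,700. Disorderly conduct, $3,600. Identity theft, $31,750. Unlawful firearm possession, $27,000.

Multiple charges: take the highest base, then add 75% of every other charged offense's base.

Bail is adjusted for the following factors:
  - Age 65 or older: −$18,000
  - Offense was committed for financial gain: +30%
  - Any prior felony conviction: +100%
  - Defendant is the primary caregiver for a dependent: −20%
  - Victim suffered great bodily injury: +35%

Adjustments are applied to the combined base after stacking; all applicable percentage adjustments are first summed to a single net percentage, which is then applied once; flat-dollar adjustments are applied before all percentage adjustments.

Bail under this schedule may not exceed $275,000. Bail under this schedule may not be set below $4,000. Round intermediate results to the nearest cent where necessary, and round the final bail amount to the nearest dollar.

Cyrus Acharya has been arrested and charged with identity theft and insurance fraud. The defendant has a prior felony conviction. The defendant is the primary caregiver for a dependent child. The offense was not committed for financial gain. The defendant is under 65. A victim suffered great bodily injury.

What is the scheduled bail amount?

Base amounts from the schedule: identity theft $31,750; insurance fraud $27,000.
Stacking rule: highest base plus 75% of each additional charge. Highest is identity theft at $31,750. Additional: $27,000 × 75% = $20,250. Combined base = $31,750 + $20,250 = $52,000.
Net percentage adjustment: +100% −20% +35% = +115%. $52,000 × 2.15 = $111,800.
$111,800 is within the $275,000 maximum.
$111,800 is at or above the $4,000 minimum.

$111,800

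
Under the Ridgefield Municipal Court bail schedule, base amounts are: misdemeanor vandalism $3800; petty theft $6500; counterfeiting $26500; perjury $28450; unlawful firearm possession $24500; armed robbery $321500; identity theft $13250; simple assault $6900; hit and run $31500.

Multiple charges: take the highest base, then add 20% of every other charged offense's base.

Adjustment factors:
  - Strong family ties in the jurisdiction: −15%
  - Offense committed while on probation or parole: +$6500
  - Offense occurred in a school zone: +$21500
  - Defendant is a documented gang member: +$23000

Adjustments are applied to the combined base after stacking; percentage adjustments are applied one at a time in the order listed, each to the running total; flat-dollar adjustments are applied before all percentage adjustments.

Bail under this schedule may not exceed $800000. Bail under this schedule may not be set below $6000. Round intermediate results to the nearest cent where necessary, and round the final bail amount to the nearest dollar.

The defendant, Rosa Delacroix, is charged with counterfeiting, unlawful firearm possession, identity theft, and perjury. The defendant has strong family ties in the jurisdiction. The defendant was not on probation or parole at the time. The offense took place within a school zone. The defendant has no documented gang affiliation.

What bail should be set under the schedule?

Base amounts from the schedule: counterfeiting $26500; unlawful firearm possession $24500; identity theft $13250; perjury $28450.
Stacking rule: highest base plus 20% of each additional charge. Highest is perjury at $28450. Additional: $26500 × 20% = $5300; $24500 × 20% = $4900; $13250 × 20% = $2650. Combined base = $28450 + $12850 = $41300.
Offense occurred in a school zone (+$21500 flat): $41300 + $21500 = $62800.
Strong family ties in the jurisdiction (−15%): $62800 × 0.85 = $53380.
$53380 is within the $800000 maximum.
$53380 is at or above the $6000 minimum.

$53380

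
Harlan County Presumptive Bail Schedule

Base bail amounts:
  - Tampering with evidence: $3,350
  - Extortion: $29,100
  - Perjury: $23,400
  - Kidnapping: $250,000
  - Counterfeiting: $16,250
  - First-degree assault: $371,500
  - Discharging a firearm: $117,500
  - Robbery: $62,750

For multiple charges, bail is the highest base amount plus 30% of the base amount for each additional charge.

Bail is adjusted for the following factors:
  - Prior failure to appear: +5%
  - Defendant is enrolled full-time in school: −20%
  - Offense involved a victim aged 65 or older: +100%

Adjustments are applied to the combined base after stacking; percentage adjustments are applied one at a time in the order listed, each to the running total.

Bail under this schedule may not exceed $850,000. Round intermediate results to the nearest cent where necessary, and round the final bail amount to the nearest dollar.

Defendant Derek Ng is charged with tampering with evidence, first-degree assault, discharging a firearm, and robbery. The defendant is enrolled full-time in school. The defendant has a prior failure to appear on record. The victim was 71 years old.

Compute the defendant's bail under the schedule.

Base amounts from the schedule: tampering with evidence $3,350; first-degree assault $371,500; discharging a firearm $117,500; robbery $62,750.
Stacking rule: highest base plus 30% of each additional charge. Highest is first-degree assault at $371,500. Additional: $3,350 × 30% = $1,005; $117,500 × 30% = $35,250; $62,750 × 30% = $18,825. Combined base = $371,500 + $55,080 = $426,580.
Prior failure to appear (+5%): $426,580 × 1.05 = $447,909.
Defendant is enrolled full-time in school (−20%): $447,909 × 0.8 = $358,327.20.
Offense involved a victim aged 65 or older (+100%): $358,327.20 × 2 = $716,654.40.
$716,654.40 is within the $850,000 maximum.
Rounded to the nearest dollar: $716,654.

$716,654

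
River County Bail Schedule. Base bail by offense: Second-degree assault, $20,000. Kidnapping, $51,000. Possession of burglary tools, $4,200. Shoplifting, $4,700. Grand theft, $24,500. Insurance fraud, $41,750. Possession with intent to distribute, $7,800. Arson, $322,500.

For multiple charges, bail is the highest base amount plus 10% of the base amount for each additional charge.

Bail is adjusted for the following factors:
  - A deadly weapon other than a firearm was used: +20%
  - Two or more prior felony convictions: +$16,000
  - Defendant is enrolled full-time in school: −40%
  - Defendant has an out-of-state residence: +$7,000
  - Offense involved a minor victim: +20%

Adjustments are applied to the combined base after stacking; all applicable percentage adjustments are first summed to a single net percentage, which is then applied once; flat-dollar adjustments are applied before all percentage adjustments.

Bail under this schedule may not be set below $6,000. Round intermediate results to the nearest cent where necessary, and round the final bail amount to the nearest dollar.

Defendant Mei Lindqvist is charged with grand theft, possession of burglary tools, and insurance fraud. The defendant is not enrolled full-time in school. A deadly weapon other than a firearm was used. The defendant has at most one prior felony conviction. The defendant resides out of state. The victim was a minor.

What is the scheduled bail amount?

$72,268

Base amounts from the schedule: grand theft $24,500; possession of burglary tools $4,200; insurance fraud $41,750.
Stacking rule: highest base plus 10% of each additional charge. Highest is insurance fraud at $41,750. Additional: $24,500 × 10% = $2,450; $4,200 × 10% = $420. Combined base = $41,750 + $2,870 = $44,620.
Defendant has an out-of-state residence (+$7,000 flat): $44,620 + $7,000 = $51,620.
Net percentage adjustment: +20% +20% = +40%. $51,620 × 1.4 = $72,268.
$72,268 is at or above the $6,000 minimum.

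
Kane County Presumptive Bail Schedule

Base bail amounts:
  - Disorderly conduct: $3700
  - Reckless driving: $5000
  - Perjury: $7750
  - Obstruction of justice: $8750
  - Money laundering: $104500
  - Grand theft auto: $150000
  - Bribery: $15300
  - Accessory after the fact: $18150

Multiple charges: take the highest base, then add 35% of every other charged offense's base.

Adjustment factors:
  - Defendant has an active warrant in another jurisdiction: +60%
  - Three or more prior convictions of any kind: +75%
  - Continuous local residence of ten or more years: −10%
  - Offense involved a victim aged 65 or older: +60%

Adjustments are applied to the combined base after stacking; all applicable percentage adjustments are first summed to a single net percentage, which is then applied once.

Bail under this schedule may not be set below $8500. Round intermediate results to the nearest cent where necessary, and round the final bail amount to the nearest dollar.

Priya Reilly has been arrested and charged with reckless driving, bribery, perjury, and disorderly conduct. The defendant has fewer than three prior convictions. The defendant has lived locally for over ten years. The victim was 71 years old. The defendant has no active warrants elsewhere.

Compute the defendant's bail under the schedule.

$31586

Base amounts from the schedule: reckless driving $5000; bribery $15300; perjury $7750; disorderly conduct $3700.
Stacking rule: highest base plus 35% of each additional charge. Highest is bribery at $15300. Additional: $5000 × 35% = $1750; $7750 × 35% = $2712.50; $3700 × 35% = $1295. Combined base = $15300 + $5757.50 = $21057.50.
Net percentage adjustment: −10% +60% = +50%. $21057.50 × 1.5 = $31586.25.
$31586.25 is at or above the $8500 minimum.
Rounded to the nearest dollar: $31586.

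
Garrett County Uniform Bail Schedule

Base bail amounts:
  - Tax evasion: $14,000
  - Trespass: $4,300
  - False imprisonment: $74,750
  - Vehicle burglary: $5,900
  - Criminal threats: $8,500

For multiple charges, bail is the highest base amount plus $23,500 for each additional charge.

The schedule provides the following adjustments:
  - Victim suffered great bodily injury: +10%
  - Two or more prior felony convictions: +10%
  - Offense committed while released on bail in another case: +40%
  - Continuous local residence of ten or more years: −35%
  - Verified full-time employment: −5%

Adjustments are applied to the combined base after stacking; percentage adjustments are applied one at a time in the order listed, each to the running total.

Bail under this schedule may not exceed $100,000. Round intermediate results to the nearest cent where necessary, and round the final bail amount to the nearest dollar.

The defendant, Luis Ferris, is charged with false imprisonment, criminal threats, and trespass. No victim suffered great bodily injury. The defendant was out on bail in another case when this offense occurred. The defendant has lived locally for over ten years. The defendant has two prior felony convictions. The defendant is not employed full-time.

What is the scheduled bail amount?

Base amounts from the schedule: false imprisonment $74,750; criminal threats $8,500; trespass $4,300.
Stacking rule: highest base plus $23,500 per additional charge. Highest is false imprisonment at $74,750; 2 additional charges → +$47,000. Combined base = $121,750.
Two or more prior felony convictions (+10%): $121,750 × 1.1 = $133,925.
Offense committed while released on bail in another case (+40%): $133,925 × 1.4 = $187,495.
Continuous local residence of ten or more years (−35%): $187,495 × 0.65 = $121,871.75.
Result $121,871.75 exceeds the maximum of $100,000; bail is capped at $100,000.

$100,000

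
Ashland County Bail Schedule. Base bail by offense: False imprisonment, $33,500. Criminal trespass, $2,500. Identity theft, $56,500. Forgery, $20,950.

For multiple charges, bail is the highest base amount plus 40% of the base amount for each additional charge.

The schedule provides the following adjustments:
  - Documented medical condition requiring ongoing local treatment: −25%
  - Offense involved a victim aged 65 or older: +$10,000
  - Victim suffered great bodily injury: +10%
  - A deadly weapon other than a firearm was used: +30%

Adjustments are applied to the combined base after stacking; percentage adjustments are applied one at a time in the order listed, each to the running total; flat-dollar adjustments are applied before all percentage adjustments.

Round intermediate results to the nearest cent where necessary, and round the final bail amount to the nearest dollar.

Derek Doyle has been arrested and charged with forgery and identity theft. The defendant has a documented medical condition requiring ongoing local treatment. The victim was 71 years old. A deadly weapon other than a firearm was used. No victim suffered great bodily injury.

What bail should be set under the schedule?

$73,008

Base amounts from the schedule: forgery $20,950; identity theft $56,500.
Stacking rule: highest base plus 40% of each additional charge. Highest is identity theft at $56,500. Additional: $20,950 × 40% = $8,380. Combined base = $56,500 + $8,380 = $64,880.
Offense involved a victim aged 65 or older (+$10,000 flat): $64,880 + $10,000 = $74,880.
Documented medical condition requiring ongoing local treatment (−25%): $74,880 × 0.75 = $56,160.
A deadly weapon other than a firearm was used (+30%): $56,160 × 1.3 = $73,008.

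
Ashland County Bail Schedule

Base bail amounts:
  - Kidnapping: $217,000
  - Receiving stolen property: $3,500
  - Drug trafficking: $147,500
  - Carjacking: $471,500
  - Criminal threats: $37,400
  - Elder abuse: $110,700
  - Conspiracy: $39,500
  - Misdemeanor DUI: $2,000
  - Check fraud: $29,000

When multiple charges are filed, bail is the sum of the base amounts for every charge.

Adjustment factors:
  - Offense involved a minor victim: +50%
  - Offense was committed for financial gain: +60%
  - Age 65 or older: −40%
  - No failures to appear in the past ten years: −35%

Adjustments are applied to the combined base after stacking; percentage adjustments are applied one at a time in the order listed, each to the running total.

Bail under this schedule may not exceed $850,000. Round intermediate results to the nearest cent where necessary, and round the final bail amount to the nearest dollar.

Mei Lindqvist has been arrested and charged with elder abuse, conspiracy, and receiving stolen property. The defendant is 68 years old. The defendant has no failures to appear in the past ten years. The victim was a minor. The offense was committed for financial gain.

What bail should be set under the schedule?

Base amounts from the schedule: elder abuse $110,700; conspiracy $39,500; receiving stolen property $3,500.
Stacking rule: sum of all bases. $110,700 + $39,500 + $3,500 = $153,700.
Offense involved a minor victim (+50%): $153,700 × 1.5 = $230,550.
Offense was committed for financial gain (+60%): $230,550 × 1.6 = $368,880.
Age 65 or older (−40%): $368,880 × 0.6 = $221,328.
No failures to appear in the past ten years (−35%): $221,328 × 0.65 = $143,863.20.
$143,863.20 is within the $850,000 maximum.
Rounded to the nearest dollar: $143,863.

$143,863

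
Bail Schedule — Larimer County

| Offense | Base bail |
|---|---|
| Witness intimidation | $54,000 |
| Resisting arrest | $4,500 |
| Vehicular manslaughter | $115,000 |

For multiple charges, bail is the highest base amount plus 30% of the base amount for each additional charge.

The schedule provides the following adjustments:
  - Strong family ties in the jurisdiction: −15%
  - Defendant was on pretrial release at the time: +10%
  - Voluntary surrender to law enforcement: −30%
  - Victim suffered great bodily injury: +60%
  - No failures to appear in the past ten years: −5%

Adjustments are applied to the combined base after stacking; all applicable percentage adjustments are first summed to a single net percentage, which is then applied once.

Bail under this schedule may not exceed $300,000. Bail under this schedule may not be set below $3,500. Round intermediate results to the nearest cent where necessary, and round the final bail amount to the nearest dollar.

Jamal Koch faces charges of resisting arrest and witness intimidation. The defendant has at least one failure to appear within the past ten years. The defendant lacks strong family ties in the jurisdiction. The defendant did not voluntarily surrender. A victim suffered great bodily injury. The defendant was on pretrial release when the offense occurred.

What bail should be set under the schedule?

$94,095

Base amounts from the schedule: resisting arrest $4,500; witness intimidation $54,000.
Stacking rule: highest base plus 30% of each additional charge. Highest is witness intimidation at $54,000. Additional: $4,500 × 30% = $1,350. Combined base = $54,000 + $1,350 = $55,350.
Net percentage adjustment: +10% +60% = +70%. $55,350 × 1.7 = $94,095.
$94,095 is within the $300,000 maximum.
$94,095 is at or above the $3,500 minimum.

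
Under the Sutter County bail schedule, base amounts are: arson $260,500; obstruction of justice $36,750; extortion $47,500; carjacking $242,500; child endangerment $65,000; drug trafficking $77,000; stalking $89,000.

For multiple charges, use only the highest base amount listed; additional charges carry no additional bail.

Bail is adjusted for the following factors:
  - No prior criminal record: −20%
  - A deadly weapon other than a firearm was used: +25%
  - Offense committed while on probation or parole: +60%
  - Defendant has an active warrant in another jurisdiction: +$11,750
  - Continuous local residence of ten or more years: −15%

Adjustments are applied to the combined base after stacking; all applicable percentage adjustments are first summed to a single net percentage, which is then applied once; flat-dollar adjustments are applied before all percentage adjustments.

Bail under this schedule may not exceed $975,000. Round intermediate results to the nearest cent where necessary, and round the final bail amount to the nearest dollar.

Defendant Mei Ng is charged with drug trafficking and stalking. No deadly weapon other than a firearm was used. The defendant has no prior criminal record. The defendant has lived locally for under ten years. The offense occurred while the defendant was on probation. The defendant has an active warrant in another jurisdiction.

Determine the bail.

Base amounts from the schedule: drug trafficking $77,000; stalking $89,000.
Stacking rule: use the highest base only. Highest is stalking at $89,000. Combined base = $89,000.
Defendant has an active warrant in another jurisdiction (+$11,750 flat): $89,000 + $11,750 = $100,750.
Net percentage adjustment: −20% +60% = +40%. $100,750 × 1.4 = $141,050.
$141,050 is within the $975,000 maximum.

$141,050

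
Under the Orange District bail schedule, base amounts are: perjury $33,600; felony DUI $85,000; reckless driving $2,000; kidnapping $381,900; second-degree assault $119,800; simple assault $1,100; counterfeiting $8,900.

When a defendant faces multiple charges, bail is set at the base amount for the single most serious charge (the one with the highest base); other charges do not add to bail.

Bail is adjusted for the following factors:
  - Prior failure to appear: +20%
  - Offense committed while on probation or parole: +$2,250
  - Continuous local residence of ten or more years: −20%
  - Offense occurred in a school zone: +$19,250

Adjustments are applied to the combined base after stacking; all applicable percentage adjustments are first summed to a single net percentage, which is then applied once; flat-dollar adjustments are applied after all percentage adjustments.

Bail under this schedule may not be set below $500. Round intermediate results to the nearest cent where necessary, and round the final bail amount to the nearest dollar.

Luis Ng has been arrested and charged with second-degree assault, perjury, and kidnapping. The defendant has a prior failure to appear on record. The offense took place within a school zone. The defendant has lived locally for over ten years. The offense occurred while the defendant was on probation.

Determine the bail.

$403,400

Base amounts from the schedule: second-degree assault $119,800; perjury $33,600; kidnapping $381,900.
Stacking rule: use the highest base only. Highest is kidnapping at $381,900. Combined base = $381,900.
Net percentage adjustment: +20% −20% = +0%. $381,900 × 1 = $381,900.
Offense committed while on probation or parole (+$2,250 flat): $381,900 + $2,250 = $384,150.
Offense occurred in a school zone (+$19,250 flat): $384,150 + $19,250 = $403,400.
$403,400 is at or above the $500 minimum.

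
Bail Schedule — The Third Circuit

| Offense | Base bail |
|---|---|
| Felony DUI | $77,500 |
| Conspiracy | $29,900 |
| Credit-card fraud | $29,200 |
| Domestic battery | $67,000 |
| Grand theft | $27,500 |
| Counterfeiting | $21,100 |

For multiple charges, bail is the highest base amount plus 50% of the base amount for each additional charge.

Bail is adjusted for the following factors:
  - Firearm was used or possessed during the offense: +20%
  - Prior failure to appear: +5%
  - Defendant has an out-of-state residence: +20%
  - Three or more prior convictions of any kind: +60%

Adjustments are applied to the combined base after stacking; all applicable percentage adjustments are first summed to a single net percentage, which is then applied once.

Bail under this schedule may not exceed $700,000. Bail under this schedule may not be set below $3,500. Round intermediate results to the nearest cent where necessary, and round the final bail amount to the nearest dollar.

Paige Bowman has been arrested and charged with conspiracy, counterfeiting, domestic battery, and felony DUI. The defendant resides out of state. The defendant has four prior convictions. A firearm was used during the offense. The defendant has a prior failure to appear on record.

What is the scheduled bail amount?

$279,825

Base amounts from the schedule: conspiracy $29,900; counterfeiting $21,100; domestic battery $67,000; felony DUI $77,500.
Stacking rule: highest base plus 50% of each additional charge. Highest is felony DUI at $77,500. Additional: $29,900 × 50% = $14,950; $21,100 × 50% = $10,550; $67,000 × 50% = $33,500. Combined base = $77,500 + $59,000 = $136,500.
Net percentage adjustment: +20% +5% +20% +60% = +105%. $136,500 × 2.05 = $279,825.
$279,825 is within the $700,000 maximum.
$279,825 is at or above the $3,500 minimum.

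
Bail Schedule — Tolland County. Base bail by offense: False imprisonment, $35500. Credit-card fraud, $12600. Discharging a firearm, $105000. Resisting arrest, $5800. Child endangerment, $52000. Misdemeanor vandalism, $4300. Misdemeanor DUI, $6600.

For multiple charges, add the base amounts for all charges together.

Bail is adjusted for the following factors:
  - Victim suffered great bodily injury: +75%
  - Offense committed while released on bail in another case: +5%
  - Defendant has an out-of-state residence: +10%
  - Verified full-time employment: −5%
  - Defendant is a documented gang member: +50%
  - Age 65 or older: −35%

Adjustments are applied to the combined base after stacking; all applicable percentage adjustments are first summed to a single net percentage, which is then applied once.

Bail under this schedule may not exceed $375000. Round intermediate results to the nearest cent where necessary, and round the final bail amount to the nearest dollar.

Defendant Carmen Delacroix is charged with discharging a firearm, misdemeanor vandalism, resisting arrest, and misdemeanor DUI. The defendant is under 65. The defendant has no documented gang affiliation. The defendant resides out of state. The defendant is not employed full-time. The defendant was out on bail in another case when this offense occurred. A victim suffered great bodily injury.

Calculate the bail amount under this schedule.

$231230

Base amounts from the schedule: discharging a firearm $105000; misdemeanor vandalism $4300; resisting arrest $5800; misdemeanor DUI $6600.
Stacking rule: sum of all bases. $105000 + $4300 + $5800 + $6600 = $121700.
Net percentage adjustment: +75% +5% +10% = +90%. $121700 × 1.9 = $231230.
$231230 is within the $375000 maximum.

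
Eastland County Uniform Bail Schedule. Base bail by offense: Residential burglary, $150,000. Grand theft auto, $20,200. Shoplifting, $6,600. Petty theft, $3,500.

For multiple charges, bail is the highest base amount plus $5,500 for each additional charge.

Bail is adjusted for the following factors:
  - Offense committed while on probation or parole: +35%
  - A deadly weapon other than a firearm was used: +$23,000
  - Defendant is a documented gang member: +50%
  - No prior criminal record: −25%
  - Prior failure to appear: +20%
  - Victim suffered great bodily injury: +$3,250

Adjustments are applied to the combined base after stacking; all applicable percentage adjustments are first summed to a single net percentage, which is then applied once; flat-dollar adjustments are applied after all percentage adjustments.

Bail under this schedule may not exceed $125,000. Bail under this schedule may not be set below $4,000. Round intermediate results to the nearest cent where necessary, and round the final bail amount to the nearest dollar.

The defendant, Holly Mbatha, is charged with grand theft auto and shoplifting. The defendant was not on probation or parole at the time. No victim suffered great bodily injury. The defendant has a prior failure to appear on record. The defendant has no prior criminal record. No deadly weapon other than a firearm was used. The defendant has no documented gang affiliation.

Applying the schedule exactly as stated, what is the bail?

$24,415

Base amounts from the schedule: grand theft auto $20,200; shoplifting $6,600.
Stacking rule: highest base plus $5,500 per additional charge. Highest is grand theft auto at $20,200; 1 additional charge → +$5,500. Combined base = $25,700.
Net percentage adjustment: −25% +20% = −5%. $25,700 × 0.95 = $24,415.
$24,415 is within the $125,000 maximum.
$24,415 is at or above the $4,000 minimum.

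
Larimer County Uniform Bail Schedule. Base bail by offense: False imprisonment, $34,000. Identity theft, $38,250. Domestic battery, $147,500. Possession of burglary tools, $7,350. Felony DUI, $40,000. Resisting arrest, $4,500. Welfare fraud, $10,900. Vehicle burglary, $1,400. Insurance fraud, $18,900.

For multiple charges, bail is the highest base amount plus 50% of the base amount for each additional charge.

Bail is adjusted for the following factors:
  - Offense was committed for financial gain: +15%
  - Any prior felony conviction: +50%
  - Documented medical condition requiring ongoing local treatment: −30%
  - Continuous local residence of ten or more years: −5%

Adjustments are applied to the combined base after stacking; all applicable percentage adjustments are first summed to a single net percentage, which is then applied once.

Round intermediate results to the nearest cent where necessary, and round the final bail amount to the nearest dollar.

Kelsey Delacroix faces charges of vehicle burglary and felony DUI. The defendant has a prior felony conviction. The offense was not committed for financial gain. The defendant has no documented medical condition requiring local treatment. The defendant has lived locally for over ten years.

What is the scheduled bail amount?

Base amounts from the schedule: vehicle burglary $1,400; felony DUI $40,000.
Stacking rule: highest base plus 50% of each additional charge. Highest is felony DUI at $40,000. Additional: $1,400 × 50% = $700. Combined base = $40,000 + $700 = $40,700.
Net percentage adjustment: +50% −5% = +45%. $40,700 × 1.45 = $59,015.

$59,015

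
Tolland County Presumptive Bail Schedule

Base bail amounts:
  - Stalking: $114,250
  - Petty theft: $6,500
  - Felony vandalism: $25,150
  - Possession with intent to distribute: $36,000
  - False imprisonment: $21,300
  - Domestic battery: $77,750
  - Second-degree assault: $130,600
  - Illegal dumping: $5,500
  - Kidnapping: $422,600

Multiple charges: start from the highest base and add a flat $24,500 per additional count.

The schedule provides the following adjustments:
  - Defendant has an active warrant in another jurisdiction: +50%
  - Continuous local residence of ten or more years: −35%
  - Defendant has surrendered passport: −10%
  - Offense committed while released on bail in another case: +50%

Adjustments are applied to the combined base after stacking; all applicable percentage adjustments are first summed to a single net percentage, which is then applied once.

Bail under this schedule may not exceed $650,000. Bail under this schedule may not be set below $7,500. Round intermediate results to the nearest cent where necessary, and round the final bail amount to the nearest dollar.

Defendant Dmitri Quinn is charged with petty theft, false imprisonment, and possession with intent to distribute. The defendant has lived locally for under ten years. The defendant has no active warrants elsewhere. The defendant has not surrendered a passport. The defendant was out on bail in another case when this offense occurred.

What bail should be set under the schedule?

Base amounts from the schedule: petty theft $6,500; false imprisonment $21,300; possession with intent to distribute $36,000.
Stacking rule: highest base plus $24,500 per additional charge. Highest is possession with intent to distribute at $36,000; 2 additional charges → +$49,000. Combined base = $85,000.
Offense committed while released on bail in another case (+50%): $85,000 × 1.5 = $127,500.
$127,500 is within the $650,000 maximum.
$127,500 is at or above the $7,500 minimum.

$127,500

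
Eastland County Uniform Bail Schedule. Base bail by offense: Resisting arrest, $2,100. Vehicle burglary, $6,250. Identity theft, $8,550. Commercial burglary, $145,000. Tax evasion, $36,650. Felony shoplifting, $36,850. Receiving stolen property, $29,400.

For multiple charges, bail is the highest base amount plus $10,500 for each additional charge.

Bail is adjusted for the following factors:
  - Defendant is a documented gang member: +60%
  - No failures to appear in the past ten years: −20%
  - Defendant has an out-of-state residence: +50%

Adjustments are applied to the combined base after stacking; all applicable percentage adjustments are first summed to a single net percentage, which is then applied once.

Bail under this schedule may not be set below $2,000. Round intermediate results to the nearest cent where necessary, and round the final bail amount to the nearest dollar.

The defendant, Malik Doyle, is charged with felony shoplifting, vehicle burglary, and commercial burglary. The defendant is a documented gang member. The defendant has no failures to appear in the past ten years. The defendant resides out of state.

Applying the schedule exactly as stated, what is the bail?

$315,400

Base amounts from the schedule: felony shoplifting $36,850; vehicle burglary $6,250; commercial burglary $145,000.
Stacking rule: highest base plus $10,500 per additional charge. Highest is commercial burglary at $145,000; 2 additional charges → +$21,000. Combined base = $166,000.
Net percentage adjustment: +60% −20% +50% = +90%. $166,000 × 1.9 = $315,400.
$315,400 is at or above the $2,000 minimum.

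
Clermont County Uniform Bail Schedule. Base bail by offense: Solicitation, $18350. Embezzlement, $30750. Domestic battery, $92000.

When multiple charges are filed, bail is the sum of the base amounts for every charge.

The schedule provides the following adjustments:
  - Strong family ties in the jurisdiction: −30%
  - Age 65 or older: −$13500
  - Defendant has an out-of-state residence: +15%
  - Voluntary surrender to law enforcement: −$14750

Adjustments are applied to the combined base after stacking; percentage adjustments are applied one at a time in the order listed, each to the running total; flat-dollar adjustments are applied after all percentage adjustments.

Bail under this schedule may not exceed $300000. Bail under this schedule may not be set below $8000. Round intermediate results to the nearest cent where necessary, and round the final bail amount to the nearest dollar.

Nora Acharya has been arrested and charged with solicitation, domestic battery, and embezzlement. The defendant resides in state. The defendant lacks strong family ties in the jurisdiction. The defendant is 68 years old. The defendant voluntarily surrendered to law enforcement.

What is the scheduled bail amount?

$112850

Base amounts from the schedule: solicitation $18350; domestic battery $92000; embezzlement $30750.
Stacking rule: sum of all bases. $18350 + $92000 + $30750 = $141100.
Age 65 or older (−$13500 flat): $141100 − $13500 = $127600.
Voluntary surrender to law enforcement (−$14750 flat): $127600 − $14750 = $112850.
$112850 is within the $300000 maximum.
$112850 is at or above the $8000 minimum.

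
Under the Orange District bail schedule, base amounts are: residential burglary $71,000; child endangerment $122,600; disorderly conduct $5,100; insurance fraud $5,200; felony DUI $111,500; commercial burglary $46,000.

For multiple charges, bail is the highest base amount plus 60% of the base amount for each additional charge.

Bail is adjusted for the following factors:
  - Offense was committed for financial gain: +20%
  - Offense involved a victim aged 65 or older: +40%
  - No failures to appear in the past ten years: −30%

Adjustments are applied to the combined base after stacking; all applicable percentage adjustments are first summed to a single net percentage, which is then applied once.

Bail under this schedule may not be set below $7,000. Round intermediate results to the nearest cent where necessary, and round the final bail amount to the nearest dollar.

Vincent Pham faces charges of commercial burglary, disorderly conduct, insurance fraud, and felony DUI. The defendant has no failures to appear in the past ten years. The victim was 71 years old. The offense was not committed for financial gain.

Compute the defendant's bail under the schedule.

$159,808

Base amounts from the schedule: commercial burglary $46,000; disorderly conduct $5,100; insurance fraud $5,200; felony DUI $111,500.
Stacking rule: highest base plus 60% of each additional charge. Highest is felony DUI at $111,500. Additional: $46,000 × 60% = $27,600; $5,100 × 60% = $3,060; $5,200 × 60% = $3,120. Combined base = $111,500 + $33,780 = $145,280.
Net percentage adjustment: +40% −30% = +10%. $145,280 × 1.1 = $159,808.
$159,808 is at or above the $7,000 minimum.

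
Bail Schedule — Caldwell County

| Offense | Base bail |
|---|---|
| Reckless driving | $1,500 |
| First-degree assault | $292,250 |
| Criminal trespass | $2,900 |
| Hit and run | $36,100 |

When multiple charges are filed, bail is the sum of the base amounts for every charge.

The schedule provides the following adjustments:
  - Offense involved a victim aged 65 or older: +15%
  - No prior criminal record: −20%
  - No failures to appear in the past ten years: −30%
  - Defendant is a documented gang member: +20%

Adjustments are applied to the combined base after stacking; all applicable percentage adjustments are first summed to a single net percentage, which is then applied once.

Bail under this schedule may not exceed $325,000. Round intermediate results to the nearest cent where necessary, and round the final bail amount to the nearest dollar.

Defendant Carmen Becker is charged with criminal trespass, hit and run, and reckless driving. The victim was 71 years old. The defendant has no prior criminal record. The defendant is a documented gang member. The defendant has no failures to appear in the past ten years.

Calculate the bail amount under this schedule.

$34,425

Base amounts from the schedule: criminal trespass $2,900; hit and run $36,100; reckless driving $1,500.
Stacking rule: sum of all bases. $2,900 + $36,100 + $1,500 = $40,500.
Net percentage adjustment: +15% −20% −30% +20% = −15%. $40,500 × 0.85 = $34,425.
$34,425 is within the $325,000 maximum.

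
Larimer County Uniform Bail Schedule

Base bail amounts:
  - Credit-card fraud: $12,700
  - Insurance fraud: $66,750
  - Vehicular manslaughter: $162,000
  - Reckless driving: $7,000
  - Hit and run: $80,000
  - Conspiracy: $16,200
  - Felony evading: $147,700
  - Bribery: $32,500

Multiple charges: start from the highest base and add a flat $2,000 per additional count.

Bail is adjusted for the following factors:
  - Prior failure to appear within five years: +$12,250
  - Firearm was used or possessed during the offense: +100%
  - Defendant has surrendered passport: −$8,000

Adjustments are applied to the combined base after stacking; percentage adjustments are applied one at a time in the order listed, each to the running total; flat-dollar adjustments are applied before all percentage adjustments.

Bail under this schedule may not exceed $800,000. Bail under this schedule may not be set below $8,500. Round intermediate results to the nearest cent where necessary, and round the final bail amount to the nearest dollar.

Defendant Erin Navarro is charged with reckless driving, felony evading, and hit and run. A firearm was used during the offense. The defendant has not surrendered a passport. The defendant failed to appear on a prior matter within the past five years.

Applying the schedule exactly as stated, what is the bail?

$327,900

Base amounts from the schedule: reckless driving $7,000; felony evading $147,700; hit and run $80,000.
Stacking rule: highest base plus $2,000 per additional charge. Highest is felony evading at $147,700; 2 additional charges → +$4,000. Combined base = $151,700.
Prior failure to appear within five years (+$12,250 flat): $151,700 + $12,250 = $163,950.
Firearm was used or possessed during the offense (+100%): $163,950 × 2 = $327,900.
$327,900 is within the $800,000 maximum.
$327,900 is at or above the $8,500 minimum.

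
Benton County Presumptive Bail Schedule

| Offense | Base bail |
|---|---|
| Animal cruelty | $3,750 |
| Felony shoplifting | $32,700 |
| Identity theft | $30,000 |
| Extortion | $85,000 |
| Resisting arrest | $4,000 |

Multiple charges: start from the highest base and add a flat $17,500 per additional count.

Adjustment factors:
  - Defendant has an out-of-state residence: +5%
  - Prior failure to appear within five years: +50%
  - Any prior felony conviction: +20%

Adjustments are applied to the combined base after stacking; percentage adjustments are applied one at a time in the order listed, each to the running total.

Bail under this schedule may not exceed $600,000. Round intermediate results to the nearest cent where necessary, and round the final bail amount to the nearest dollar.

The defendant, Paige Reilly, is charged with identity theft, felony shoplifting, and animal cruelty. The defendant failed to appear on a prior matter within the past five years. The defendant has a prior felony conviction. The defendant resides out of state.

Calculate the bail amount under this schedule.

$127,953

Base amounts from the schedule: identity theft $30,000; felony shoplifting $32,700; animal cruelty $3,750.
Stacking rule: highest base plus $17,500 per additional charge. Highest is felony shoplifting at $32,700; 2 additional charges → +$35,000. Combined base = $67,700.
Defendant has an out-of-state residence (+5%): $67,700 × 1.05 = $71,085.
Prior failure to appear within five years (+50%): $71,085 × 1.5 = $106,627.50.
Any prior felony conviction (+20%): $106,627.50 × 1.2 = $127,953.
$127,953 is within the $600,000 maximum.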